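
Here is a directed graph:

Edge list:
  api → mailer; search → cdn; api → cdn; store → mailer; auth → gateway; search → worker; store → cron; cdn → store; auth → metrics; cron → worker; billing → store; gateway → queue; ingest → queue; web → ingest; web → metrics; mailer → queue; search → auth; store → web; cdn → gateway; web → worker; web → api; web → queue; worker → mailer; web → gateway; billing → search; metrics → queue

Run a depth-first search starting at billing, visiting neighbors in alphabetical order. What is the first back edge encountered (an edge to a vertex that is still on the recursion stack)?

api->cdn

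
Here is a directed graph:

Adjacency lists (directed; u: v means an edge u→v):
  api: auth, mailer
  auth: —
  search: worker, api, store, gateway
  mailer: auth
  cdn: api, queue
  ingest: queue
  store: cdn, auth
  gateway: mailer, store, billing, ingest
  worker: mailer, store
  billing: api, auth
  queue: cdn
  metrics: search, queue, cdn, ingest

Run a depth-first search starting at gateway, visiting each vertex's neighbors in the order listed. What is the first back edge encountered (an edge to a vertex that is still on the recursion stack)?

queue→cdn

DFS from gateway (visiting each vertex's neighbors in the order listed); mark gray on enter, black on exit:
gateway gray
  mailer gray
    auth gray
    auth black
  mailer black
  store gray
    cdn gray
      api gray
        api→auth: auth black — skip
        api→mailer: mailer black — skip
      api black
      queue gray
        queue→cdn: cdn is gray → back edge
First back edge: queue → cdn.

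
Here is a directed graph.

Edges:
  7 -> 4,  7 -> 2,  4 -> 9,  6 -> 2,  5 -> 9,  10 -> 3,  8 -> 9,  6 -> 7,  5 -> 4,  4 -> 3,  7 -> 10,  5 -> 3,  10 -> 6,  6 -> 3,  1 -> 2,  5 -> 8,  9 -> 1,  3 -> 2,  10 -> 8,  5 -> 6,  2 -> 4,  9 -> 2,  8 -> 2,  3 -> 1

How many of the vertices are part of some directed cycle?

A vertex is on a directed cycle iff it belongs to a strongly connected component of size ≥ 2 (or has a self-loop).
The vertices on cycles are {1, 2, 3, 4, 6, 7, 9, 10} — 8 in total.

8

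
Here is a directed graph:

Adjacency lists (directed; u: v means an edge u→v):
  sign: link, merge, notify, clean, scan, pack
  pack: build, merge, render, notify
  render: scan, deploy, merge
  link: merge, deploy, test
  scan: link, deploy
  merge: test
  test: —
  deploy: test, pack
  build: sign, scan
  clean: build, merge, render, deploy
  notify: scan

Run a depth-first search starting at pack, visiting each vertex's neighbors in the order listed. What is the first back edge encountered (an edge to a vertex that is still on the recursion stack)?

deploy->pack

DFS from pack (visiting each vertex's neighbors in the order listed); mark gray on enter, black on exit:
pack gray
  build gray
    sign gray
      link gray
        merge gray
          test gray
          test black
        merge black
        deploy gray
          deploy→test: test black — skip
          deploy→pack: pack is gray → back edge
First back edge: deploy → pack.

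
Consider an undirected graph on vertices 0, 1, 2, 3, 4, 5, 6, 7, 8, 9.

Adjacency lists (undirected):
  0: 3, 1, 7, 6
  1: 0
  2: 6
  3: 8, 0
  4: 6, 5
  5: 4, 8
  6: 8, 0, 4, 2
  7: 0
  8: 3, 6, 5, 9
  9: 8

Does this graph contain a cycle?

Yes

DFS, tracking each vertex's parent; an edge to a visited non-parent vertex closes a cycle.
Start from 6:
visit 6 (parent –)
  visit 8 (parent 6)
    visit 3 (parent 8)
      3–8: parent, skip
      visit 0 (parent 3)
        0–3: parent, skip
        visit 1 (parent 0)
          1–0: parent, skip
        visit 7 (parent 0)
          7–0: parent, skip
        0–6: 6 visited and ≠ parent → cycle
Cycle: 6 – 8 – 3 – 0 – 6.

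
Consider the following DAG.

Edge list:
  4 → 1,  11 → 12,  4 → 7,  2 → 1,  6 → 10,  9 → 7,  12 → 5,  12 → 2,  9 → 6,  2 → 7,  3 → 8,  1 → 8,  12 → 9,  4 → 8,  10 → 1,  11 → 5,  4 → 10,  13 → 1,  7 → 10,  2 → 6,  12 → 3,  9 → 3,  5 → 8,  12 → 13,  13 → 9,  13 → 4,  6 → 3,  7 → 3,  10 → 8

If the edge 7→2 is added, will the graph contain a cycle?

Yes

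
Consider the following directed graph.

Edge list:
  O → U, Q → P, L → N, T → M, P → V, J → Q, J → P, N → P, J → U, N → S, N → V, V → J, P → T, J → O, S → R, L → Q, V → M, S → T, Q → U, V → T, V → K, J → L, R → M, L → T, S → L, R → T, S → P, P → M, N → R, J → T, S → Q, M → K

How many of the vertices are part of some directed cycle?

A vertex is on a directed cycle iff it belongs to a strongly connected component of size ≥ 2 (or has a self-loop).
The vertices on cycles are {J, L, N, P, Q, S, V} — 7 in total.

7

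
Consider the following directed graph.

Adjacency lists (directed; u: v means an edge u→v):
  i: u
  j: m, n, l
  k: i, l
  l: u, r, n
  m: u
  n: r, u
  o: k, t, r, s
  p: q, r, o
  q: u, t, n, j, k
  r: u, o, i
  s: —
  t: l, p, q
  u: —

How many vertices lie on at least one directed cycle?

9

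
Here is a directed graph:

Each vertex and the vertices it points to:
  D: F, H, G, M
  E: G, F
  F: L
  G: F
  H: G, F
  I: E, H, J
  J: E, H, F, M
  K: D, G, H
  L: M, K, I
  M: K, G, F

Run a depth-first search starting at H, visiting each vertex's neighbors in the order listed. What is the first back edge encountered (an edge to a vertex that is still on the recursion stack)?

D->F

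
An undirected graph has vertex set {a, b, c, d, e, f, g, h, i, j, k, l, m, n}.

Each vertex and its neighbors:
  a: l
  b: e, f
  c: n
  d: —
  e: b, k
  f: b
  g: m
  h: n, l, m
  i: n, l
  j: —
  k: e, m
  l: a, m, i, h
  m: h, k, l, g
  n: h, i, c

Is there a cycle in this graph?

DFS, tracking each vertex's parent; an edge to a visited non-parent vertex closes a cycle.
Start from k:
visit k (parent –)
  visit e (parent k)
    visit b (parent e)
      b–e: parent, skip
      visit f (parent b)
        f–b: parent, skip
    e–k: parent, skip
  visit m (parent k)
    visit h (parent m)
      visit n (parent h)
        n–h: parent, skip
        visit i (parent n)
          i–n: parent, skip
          visit l (parent i)
            visit a (parent l)
              a–l: parent, skip
            l–m: m visited and ≠ parent → cycle
Cycle: m – h – n – i – l – m.

Yes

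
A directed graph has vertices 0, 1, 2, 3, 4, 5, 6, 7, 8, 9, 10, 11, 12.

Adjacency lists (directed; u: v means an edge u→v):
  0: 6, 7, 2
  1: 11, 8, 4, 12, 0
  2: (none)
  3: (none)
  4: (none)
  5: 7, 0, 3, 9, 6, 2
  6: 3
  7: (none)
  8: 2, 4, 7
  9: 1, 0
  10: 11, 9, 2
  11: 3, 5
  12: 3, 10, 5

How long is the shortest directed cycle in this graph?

For each vertex v, BFS finds the shortest path from v back to v.
The shortest such closed walk is 12 → 5 → 9 → 1 → 12, length 4.

4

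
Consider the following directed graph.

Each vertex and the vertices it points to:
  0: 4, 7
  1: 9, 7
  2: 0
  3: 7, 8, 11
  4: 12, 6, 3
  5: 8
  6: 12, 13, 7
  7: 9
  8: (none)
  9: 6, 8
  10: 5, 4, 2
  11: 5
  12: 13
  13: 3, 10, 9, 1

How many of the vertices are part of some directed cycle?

11

A vertex is on a directed cycle iff it belongs to a strongly connected component of size ≥ 2 (or has a self-loop).
The vertices on cycles are {0, 1, 2, 3, 4, 6, 7, 9, 10, 12, 13} — 11 in total.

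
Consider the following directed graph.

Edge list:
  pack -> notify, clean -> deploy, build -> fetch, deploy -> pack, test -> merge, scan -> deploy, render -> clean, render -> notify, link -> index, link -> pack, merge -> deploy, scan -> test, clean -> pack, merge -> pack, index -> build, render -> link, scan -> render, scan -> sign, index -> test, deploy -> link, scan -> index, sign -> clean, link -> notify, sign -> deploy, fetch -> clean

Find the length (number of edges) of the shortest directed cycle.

For each vertex v, BFS finds the shortest path from v back to v.
The shortest such closed walk is index → test → merge → deploy → link → index, length 5.

5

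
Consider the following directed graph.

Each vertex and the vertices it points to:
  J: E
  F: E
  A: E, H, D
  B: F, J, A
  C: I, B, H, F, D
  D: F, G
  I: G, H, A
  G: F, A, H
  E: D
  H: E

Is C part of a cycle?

No

C lies on a cycle iff there is a path from C back to itself.
Exploring from C, it never reaches itself; equivalently, its strongly connected component is a singleton.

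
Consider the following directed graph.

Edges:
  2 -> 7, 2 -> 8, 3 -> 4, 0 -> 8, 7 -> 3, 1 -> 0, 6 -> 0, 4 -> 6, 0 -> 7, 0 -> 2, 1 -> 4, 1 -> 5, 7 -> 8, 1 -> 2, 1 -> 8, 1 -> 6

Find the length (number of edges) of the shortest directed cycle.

For each vertex v, BFS finds the shortest path from v back to v.
The shortest such closed walk is 4 → 6 → 0 → 7 → 3 → 4, length 5.

5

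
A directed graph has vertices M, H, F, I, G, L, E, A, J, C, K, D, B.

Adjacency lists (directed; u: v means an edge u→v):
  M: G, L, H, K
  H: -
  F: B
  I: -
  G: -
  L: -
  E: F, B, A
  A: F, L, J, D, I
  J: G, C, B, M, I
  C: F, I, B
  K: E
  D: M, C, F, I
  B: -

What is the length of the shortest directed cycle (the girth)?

5

For each vertex v, BFS finds the shortest path from v back to v.
The shortest such closed walk is A → J → M → K → E → A, length 5.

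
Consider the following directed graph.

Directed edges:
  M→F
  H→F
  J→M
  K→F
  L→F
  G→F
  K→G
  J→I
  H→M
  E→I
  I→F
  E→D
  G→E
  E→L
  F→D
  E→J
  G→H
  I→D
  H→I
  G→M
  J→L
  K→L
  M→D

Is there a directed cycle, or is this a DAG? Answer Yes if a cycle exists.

No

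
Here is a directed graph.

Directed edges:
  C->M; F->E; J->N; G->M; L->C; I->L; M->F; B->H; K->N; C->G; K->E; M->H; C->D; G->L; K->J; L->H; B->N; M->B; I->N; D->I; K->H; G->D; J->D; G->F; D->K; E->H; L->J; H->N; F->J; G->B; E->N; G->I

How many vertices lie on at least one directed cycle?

A vertex is on a directed cycle iff it belongs to a strongly connected component of size ≥ 2 (or has a self-loop).
The vertices on cycles are {C, D, F, G, I, J, K, L, M} — 9 in total.

9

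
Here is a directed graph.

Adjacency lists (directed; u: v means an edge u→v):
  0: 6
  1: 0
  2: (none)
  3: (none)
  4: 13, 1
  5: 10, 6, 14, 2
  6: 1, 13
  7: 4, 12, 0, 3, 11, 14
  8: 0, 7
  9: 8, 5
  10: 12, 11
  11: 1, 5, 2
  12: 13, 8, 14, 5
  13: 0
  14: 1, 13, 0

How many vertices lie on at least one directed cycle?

10

A vertex is on a directed cycle iff it belongs to a strongly connected component of size ≥ 2 (or has a self-loop).
The vertices on cycles are {0, 1, 5, 6, 7, 8, 10, 11, 12, 13} — 10 in total.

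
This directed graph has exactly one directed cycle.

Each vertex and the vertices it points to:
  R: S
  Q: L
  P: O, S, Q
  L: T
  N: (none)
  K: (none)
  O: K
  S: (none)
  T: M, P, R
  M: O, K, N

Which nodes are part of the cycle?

L, P, Q, T

DFS with gray/black marking from P:
P gray
  O gray
    K gray
    K black
  O black
  S gray
  S black
  Q gray
    L gray
      T gray
        M gray
          M→O: O black — skip
          M→K: K black — skip
          N gray
          N black
        M black
        T→P: P is gray → back edge
Back edge closes the cycle P → Q → L → T → P; its vertices are {L, P, Q, T}.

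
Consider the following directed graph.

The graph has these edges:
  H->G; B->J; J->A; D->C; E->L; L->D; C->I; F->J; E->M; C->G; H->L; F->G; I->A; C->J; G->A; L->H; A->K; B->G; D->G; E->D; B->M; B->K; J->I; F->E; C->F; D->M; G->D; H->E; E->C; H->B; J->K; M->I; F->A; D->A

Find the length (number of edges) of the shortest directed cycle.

For each vertex v, BFS finds the shortest path from v back to v.
The shortest such closed walk is L → H → L, length 2.

2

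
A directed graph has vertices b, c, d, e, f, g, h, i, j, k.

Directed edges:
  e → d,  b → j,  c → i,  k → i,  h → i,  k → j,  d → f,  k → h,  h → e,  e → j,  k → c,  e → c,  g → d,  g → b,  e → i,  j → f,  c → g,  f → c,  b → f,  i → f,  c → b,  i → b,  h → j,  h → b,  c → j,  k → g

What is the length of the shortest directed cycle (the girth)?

3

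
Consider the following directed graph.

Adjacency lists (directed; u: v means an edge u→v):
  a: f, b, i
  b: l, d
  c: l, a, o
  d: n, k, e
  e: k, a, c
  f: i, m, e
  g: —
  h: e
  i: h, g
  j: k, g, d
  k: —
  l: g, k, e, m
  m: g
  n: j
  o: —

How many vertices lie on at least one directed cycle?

A vertex is on a directed cycle iff it belongs to a strongly connected component of size ≥ 2 (or has a self-loop).
The vertices on cycles are {a, b, c, d, e, f, h, i, j, l, n} — 11 in total.

11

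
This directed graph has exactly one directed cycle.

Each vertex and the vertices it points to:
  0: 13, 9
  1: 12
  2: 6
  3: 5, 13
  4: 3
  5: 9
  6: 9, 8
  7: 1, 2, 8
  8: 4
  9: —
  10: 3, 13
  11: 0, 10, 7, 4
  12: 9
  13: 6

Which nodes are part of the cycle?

DFS with gray/black marking from 8:
8 gray
  4 gray
    3 gray
      5 gray
        9 gray
        9 black
      5 black
      13 gray
        6 gray
          6→9: 9 black — skip
          6→8: 8 is gray → back edge
Back edge closes the cycle 8 → 4 → 3 → 13 → 6 → 8; its vertices are {3, 4, 6, 8, 13}.

3, 4, 6, 8, 13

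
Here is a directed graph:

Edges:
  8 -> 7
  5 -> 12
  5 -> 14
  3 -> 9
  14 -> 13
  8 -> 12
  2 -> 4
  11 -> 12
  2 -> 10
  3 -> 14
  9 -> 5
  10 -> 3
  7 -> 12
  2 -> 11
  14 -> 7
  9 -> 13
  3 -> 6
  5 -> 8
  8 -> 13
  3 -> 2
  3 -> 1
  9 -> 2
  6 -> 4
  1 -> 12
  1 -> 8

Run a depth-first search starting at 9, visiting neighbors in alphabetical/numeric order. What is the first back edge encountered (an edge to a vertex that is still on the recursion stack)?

3→2

DFS from 9 (visiting neighbors in alphabetical/numeric order); mark gray on enter, black on exit:
9 gray
  2 gray
    4 gray
    4 black
    10 gray
      3 gray
        1 gray
          8 gray
            7 gray
              12 gray
              12 black
            7 black
            8→12: 12 black — skip
            13 gray
            13 black
          8 black
          1→12: 12 black — skip
        1 black
        3→2: 2 is gray → back edge
First back edge: 3 → 2.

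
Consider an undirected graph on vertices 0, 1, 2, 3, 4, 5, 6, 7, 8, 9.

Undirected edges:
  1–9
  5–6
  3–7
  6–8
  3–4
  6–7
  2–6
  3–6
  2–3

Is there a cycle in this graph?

Yes

DFS, tracking each vertex's parent; an edge to a visited non-parent vertex closes a cycle.
Start from 6:
visit 6 (parent –)
  visit 7 (parent 6)
    visit 3 (parent 7)
      visit 4 (parent 3)
        4–3: parent, skip
      3–7: parent, skip
      visit 2 (parent 3)
        2–6: 6 visited and ≠ parent → cycle
Cycle: 6 – 7 – 3 – 2 – 6.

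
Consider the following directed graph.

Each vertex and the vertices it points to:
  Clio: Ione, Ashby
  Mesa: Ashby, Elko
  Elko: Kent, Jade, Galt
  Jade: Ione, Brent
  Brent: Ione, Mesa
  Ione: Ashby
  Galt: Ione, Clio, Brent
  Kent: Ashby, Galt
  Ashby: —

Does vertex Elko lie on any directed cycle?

Elko is on a cycle iff Elko can reach itself via ≥1 edge.
Elko → Jade → Brent → Mesa → Elko — yes.

Yes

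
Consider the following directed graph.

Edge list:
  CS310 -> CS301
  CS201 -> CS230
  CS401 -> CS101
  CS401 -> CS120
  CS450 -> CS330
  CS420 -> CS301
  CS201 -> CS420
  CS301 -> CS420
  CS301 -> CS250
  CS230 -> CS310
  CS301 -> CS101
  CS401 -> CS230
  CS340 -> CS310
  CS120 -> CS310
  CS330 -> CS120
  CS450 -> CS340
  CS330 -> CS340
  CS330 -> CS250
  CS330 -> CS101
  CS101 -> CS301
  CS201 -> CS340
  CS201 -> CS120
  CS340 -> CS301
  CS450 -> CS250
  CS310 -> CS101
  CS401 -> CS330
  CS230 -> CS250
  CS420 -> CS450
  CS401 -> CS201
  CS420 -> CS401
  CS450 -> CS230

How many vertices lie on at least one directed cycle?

11

A vertex is on a directed cycle iff it belongs to a strongly connected component of size ≥ 2 (or has a self-loop).
The vertices on cycles are {CS101, CS120, CS201, CS230, CS301, CS310, CS330, CS340, CS401, CS420, CS450} — 11 in total.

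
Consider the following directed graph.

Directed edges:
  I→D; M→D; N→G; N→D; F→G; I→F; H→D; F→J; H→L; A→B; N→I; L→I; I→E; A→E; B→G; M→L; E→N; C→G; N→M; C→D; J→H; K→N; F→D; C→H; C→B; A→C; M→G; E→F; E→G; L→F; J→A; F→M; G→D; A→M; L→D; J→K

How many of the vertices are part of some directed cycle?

A vertex is on a directed cycle iff it belongs to a strongly connected component of size ≥ 2 (or has a self-loop).
The vertices on cycles are {A, C, E, F, H, I, J, K, L, M, N} — 11 in total.

11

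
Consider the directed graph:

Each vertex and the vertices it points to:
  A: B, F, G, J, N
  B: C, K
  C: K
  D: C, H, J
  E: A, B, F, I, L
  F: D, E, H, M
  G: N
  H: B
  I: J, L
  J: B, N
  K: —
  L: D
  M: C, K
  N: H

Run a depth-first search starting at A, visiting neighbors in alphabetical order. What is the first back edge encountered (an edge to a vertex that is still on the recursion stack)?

E->A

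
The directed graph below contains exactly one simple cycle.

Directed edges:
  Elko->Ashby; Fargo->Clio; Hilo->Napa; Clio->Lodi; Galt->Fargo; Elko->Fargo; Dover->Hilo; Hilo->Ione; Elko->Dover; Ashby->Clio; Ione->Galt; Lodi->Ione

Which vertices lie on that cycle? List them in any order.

Clio, Galt, Ione, Lodi, Fargo

DFS with gray/black marking from Fargo:
Fargo gray
  Clio gray
    Lodi gray
      Ione gray
        Galt gray
          Galt→Fargo: Fargo is gray → back edge
Back edge closes the cycle Fargo → Clio → Lodi → Ione → Galt → Fargo; its vertices are {Clio, Galt, Ione, Lodi, Fargo}.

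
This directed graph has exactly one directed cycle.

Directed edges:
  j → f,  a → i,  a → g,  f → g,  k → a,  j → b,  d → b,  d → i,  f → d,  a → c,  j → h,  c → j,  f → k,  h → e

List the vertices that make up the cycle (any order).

DFS with gray/black marking from c:
c gray
  j gray
    h gray
      e gray
      e black
    h black
    b gray
    b black
    f gray
      k gray
        a gray
          i gray
          i black
          g gray
          g black
          a→c: c is gray → back edge
Back edge closes the cycle c → j → f → k → a → c; its vertices are {a, c, f, j, k}.

a, c, f, j, k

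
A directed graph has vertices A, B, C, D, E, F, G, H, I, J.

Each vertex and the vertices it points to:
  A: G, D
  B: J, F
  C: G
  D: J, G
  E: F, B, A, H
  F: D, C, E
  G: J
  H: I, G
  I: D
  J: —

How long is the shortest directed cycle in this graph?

2

For each vertex v, BFS finds the shortest path from v back to v.
The shortest such closed walk is E → F → E, length 2.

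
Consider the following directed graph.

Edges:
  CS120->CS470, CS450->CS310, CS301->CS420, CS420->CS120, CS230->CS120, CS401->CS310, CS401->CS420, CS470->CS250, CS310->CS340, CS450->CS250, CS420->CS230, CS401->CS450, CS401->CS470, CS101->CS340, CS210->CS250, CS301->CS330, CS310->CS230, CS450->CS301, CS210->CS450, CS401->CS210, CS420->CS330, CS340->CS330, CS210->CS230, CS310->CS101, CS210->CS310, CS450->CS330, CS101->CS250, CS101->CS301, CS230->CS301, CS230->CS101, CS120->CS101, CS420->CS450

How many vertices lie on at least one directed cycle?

A vertex is on a directed cycle iff it belongs to a strongly connected component of size ≥ 2 (or has a self-loop).
The vertices on cycles are {CS101, CS120, CS230, CS301, CS310, CS420, CS450} — 7 in total.

7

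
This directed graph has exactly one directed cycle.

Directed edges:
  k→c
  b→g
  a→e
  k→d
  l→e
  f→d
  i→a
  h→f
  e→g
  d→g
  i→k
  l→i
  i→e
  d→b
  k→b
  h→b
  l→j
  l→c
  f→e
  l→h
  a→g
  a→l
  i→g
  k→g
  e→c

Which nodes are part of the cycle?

DFS with gray/black marking from l:
l gray
  e gray
    g gray
    g black
    c gray
    c black
  e black
  l→c: c black — skip
  h gray
    f gray
      f→e: e black — skip
      d gray
        b gray
          b→g: g black — skip
        b black
        d→g: g black — skip
      d black
    f black
    h→b: b black — skip
  h black
  i gray
    a gray
      a→g: g black — skip
      a→e: e black — skip
      a→l: l is gray → back edge
Back edge closes the cycle l → i → a → l; its vertices are {a, i, l}.

a, i, l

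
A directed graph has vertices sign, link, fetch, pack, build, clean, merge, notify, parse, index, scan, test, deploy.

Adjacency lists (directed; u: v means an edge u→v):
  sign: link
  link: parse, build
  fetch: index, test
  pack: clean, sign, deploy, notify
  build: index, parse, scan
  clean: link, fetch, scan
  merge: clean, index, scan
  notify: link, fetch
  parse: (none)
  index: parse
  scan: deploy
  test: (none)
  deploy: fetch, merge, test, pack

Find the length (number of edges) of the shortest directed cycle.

2

For each vertex v, BFS finds the shortest path from v back to v.
The shortest such closed walk is pack → deploy → pack, length 2.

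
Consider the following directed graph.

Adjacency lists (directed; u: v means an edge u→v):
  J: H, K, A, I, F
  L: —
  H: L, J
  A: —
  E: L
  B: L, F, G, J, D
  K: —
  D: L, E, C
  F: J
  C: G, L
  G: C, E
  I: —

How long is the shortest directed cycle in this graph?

For each vertex v, BFS finds the shortest path from v back to v.
The shortest such closed walk is J → H → J, length 2.

2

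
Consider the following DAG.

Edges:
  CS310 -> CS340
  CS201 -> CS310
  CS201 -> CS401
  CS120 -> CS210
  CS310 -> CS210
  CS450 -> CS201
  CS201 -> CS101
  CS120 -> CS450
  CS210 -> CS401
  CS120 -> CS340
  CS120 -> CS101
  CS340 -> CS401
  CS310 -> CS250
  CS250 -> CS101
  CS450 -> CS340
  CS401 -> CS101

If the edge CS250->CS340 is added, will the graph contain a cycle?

No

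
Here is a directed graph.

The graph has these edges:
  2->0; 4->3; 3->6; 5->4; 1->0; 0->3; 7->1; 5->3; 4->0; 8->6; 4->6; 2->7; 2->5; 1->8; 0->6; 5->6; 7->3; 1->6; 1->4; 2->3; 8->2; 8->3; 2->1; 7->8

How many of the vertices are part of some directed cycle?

4

A vertex is on a directed cycle iff it belongs to a strongly connected component of size ≥ 2 (or has a self-loop).
The vertices on cycles are {1, 2, 7, 8} — 4 in total.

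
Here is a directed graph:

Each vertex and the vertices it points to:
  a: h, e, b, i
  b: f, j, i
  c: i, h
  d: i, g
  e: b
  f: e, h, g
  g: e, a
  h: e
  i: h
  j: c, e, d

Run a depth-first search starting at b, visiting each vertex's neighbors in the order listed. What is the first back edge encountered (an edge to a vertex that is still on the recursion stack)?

e→b

DFS from b (visiting each vertex's neighbors in the order listed); mark gray on enter, black on exit:
b gray
  f gray
    e gray
      e→b: b is gray → back edge
First back edge: e → b.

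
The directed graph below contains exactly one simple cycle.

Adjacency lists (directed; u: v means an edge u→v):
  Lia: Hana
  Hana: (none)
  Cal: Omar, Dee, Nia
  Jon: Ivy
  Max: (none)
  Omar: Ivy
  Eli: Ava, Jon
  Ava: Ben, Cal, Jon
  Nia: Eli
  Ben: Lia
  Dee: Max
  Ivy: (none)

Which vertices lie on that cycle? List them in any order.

DFS with gray/black marking from Eli:
Eli gray
  Ava gray
    Ben gray
      Lia gray
        Hana gray
        Hana black
      Lia black
    Ben black
    Cal gray
      Omar gray
        Ivy gray
        Ivy black
      Omar black
      Dee gray
        Max gray
        Max black
      Dee black
      Nia gray
        Nia→Eli: Eli is gray → back edge
Back edge closes the cycle Eli → Ava → Cal → Nia → Eli; its vertices are {Ava, Cal, Eli, Nia}.

Ava, Cal, Eli, Nia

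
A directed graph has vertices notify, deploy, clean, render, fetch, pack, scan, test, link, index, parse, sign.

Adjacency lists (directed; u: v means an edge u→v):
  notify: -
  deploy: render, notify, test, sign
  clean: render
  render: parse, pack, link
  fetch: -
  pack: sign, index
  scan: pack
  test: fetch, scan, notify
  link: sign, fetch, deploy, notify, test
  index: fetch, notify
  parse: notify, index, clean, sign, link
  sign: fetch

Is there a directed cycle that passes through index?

index lies on a cycle iff there is a path from index back to itself.
Exploring from index, it never reaches itself; equivalently, its strongly connected component is a singleton.

No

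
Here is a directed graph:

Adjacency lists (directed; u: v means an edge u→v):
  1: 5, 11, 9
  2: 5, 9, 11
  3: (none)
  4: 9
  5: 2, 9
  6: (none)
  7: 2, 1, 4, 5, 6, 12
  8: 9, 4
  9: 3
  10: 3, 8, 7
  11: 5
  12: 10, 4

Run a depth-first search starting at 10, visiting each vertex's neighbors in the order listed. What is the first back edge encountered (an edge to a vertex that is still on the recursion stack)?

DFS from 10 (visiting each vertex's neighbors in the order listed); mark gray on enter, black on exit:
10 gray
  3 gray
  3 black
  8 gray
    9 gray
      9→3: 3 black — skip
    9 black
    4 gray
      4→9: 9 black — skip
    4 black
  8 black
  7 gray
    2 gray
      5 gray
        5→2: 2 is gray → back edge
First back edge: 5 → 2.

5→2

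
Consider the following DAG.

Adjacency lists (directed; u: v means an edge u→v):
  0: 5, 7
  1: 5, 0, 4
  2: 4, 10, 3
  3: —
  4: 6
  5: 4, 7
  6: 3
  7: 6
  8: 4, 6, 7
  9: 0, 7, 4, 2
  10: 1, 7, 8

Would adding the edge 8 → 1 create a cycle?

No

Adding 8→1 creates a cycle iff 1 can already reach 8.
Explore from 1: no path reaches 8. The graph stays acyclic.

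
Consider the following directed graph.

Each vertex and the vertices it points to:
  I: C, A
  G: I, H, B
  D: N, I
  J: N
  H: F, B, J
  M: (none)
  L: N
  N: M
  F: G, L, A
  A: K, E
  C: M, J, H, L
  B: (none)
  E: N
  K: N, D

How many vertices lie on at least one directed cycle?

8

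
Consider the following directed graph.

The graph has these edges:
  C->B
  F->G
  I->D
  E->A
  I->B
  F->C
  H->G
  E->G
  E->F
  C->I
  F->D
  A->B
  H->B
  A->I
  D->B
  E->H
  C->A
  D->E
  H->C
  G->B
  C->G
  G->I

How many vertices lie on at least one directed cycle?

8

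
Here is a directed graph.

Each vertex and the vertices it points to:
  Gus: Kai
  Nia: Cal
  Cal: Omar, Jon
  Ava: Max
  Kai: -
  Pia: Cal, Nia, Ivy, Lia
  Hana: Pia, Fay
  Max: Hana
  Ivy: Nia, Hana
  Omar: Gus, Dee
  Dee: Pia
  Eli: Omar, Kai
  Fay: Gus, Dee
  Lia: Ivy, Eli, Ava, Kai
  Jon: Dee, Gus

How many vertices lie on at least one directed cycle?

A vertex is on a directed cycle iff it belongs to a strongly connected component of size ≥ 2 (or has a self-loop).
The vertices on cycles are {Ava, Cal, Dee, Eli, Fay, Ivy, Jon, Lia, Max, Nia, Pia, Hana, Omar} — 13 in total.

13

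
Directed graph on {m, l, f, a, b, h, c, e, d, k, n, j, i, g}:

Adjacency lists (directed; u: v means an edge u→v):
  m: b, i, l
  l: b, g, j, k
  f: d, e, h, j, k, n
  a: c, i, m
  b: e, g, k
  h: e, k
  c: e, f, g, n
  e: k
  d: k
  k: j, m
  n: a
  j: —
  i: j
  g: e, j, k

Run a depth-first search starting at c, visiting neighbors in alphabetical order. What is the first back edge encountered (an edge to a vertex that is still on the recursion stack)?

DFS from c (visiting neighbors in alphabetical order); mark gray on enter, black on exit:
c gray
  e gray
    k gray
      j gray
      j black
      m gray
        b gray
          b→e: e is gray → back edge
First back edge: b → e.

b->e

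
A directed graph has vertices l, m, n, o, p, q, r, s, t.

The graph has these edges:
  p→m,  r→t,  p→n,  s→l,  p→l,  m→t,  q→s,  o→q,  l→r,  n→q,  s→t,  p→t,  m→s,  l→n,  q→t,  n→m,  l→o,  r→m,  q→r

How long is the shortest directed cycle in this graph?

For each vertex v, BFS finds the shortest path from v back to v.
The shortest such closed walk is l → n → m → s → l, length 4.

4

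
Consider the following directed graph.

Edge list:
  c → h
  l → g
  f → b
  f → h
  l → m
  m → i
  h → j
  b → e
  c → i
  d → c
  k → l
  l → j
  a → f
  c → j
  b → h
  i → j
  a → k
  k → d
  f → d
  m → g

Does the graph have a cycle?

DFS with white/gray/black marking, starting from e:
e gray
e black
a gray
  k gray
    l gray
      g gray
      g black
      j gray
      j black
      m gray
        i gray
          i→j: j black — skip
        i black
        m→g: g black — skip
      m black
    l black
    d gray
      c gray
        h gray
          h→j: j black — skip
        h black
        c→j: j black — skip
        c→i: i black — skip
      c black
    d black
  k black
  f gray
    f→h: h black — skip
    f→d: d black — skip
    b gray
      b→h: h black — skip
      b→e: e black — skip
    b black
  f black
a black
Every edge goes to a white or black vertex — no back edge, so the graph is acyclic.

No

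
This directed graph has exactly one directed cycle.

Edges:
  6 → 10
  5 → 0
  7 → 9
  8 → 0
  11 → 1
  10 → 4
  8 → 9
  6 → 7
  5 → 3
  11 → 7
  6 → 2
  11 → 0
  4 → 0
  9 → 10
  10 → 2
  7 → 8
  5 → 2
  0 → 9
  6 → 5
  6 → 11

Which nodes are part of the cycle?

0, 4, 9, 10

DFS with gray/black marking from 10:
10 gray
  4 gray
    0 gray
      9 gray
        9→10: 10 is gray → back edge
Back edge closes the cycle 10 → 4 → 0 → 9 → 10; its vertices are {0, 4, 9, 10}.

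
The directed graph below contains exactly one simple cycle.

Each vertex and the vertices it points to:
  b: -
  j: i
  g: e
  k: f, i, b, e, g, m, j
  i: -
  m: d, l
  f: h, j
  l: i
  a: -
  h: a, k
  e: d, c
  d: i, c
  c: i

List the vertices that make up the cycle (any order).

f, h, k

DFS with gray/black marking from k:
k gray
  f gray
    h gray
      a gray
      a black
      h→k: k is gray → back edge
Back edge closes the cycle k → f → h → k; its vertices are {f, h, k}.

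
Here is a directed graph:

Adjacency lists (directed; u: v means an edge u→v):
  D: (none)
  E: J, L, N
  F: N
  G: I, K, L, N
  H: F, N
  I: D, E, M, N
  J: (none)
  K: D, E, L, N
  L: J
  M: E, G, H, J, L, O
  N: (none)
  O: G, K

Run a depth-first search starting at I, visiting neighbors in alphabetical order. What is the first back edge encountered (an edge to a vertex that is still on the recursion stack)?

DFS from I (visiting neighbors in alphabetical order); mark gray on enter, black on exit:
I gray
  D gray
  D black
  E gray
    J gray
    J black
    L gray
      L→J: J black — skip
    L black
    N gray
    N black
  E black
  M gray
    M→E: E black — skip
    G gray
      G→I: I is gray → back edge
First back edge: G → I.

G→I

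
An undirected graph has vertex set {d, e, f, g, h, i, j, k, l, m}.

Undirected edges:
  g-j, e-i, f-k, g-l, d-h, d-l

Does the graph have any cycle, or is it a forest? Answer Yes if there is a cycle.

DFS, tracking each vertex's parent; an edge to a visited non-parent vertex closes a cycle.
Start from g:
visit g (parent –)
  visit j (parent g)
    j–g: parent, skip
  visit l (parent g)
    visit d (parent l)
      d–l: parent, skip
      visit h (parent d)
        h–d: parent, skip
    l–g: parent, skip
visit e (parent –)
  visit i (parent e)
    i–e: parent, skip
visit f (parent –)
  visit k (parent f)
    k–f: parent, skip
visit m (parent –)
No non-parent visited neighbor found — the graph is a forest.

No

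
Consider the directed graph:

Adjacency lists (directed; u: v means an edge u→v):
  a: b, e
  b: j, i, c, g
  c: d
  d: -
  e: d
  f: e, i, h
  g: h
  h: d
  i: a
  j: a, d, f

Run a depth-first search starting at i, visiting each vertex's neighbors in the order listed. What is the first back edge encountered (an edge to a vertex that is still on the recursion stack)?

DFS from i (visiting each vertex's neighbors in the order listed); mark gray on enter, black on exit:
i gray
  a gray
    b gray
      j gray
        j→a: a is gray → back edge
First back edge: j → a.

j->a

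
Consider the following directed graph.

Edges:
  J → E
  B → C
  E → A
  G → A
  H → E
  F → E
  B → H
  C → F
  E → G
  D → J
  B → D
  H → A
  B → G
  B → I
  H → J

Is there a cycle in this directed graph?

No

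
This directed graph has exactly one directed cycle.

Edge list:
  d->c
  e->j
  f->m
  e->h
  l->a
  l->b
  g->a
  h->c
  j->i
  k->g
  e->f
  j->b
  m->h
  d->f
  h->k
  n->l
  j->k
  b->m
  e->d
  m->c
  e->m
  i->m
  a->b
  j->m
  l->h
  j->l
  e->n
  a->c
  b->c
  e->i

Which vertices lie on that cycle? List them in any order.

DFS with gray/black marking from k:
k gray
  g gray
    a gray
      c gray
      c black
      b gray
        b→c: c black — skip
        m gray
          m→c: c black — skip
          h gray
            h→c: c black — skip
            h→k: k is gray → back edge
Back edge closes the cycle k → g → a → b → m → h → k; its vertices are {a, b, g, h, k, m}.

a, b, g, h, k, m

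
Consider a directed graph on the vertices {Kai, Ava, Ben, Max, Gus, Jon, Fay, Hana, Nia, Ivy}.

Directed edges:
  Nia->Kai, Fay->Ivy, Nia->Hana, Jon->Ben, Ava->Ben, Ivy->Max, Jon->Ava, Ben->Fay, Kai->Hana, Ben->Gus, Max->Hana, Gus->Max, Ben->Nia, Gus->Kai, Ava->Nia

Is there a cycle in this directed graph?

No

DFS with white/gray/black marking, starting from Jon:
Jon gray
  Ava gray
    Ben gray
      Nia gray
        Kai gray
          Hana gray
          Hana black
        Kai black
        Nia→Hana: Hana black — skip
      Nia black
      Gus gray
        Gus→Kai: Kai black — skip
        Max gray
          Max→Hana: Hana black — skip
        Max black
      Gus black
      Fay gray
        Ivy gray
          Ivy→Max: Max black — skip
        Ivy black
      Fay black
    Ben black
    Ava→Nia: Nia black — skip
  Ava black
  Jon→Ben: Ben black — skip
Jon black
Every edge goes to a white or black vertex — no back edge, so the graph is acyclic.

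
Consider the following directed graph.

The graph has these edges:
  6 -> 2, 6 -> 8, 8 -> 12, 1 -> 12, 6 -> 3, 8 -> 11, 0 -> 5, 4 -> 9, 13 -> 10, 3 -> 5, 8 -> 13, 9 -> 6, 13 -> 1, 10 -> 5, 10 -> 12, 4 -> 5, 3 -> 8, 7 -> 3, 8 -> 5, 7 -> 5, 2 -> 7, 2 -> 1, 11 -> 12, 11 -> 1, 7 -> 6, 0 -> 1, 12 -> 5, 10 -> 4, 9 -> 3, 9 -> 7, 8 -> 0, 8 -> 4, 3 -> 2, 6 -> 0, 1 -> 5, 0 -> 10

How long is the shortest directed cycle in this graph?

3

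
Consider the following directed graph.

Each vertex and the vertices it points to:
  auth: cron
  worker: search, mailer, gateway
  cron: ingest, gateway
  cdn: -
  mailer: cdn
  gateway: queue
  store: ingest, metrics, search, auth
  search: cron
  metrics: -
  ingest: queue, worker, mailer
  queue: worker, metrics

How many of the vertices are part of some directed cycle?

6

A vertex is on a directed cycle iff it belongs to a strongly connected component of size ≥ 2 (or has a self-loop).
The vertices on cycles are {cron, queue, ingest, search, worker, gateway} — 6 in total.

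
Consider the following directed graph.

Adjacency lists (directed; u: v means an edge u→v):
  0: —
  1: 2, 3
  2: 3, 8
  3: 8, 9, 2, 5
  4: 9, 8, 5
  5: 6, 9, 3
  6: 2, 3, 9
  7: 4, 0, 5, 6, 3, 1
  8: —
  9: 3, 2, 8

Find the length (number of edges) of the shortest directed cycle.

2

For each vertex v, BFS finds the shortest path from v back to v.
The shortest such closed walk is 5 → 3 → 5, length 2.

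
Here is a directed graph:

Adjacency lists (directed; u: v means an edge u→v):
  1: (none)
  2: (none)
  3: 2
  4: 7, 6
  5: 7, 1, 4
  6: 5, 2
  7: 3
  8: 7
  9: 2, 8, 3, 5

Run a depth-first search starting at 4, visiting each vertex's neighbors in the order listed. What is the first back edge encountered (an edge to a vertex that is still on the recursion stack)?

5→4

DFS from 4 (visiting each vertex's neighbors in the order listed); mark gray on enter, black on exit:
4 gray
  7 gray
    3 gray
      2 gray
      2 black
    3 black
  7 black
  6 gray
    5 gray
      5→7: 7 black — skip
      1 gray
      1 black
      5→4: 4 is gray → back edge
First back edge: 5 → 4.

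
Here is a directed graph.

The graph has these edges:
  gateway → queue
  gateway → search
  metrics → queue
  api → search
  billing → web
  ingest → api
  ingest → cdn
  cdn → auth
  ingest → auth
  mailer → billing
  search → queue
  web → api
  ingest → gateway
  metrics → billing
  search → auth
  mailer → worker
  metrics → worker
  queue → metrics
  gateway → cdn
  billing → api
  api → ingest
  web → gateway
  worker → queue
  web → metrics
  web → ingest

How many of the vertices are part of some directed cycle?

9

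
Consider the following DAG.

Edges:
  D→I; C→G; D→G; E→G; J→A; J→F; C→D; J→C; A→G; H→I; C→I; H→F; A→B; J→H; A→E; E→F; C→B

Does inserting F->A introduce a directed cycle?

Adding F→A creates a cycle iff A can already reach F.
Path from A: A → E → F.
So A → … → F → A is a cycle.

Yes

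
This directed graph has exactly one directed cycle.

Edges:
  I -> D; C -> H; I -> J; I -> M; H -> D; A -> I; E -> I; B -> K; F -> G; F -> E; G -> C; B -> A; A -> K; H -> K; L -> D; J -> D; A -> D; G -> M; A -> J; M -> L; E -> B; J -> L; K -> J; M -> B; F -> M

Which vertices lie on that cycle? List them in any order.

DFS with gray/black marking from M:
M gray
  L gray
    D gray
    D black
  L black
  B gray
    A gray
      A→D: D black — skip
      J gray
        J→D: D black — skip
        J→L: L black — skip
      J black
      I gray
        I→J: J black — skip
        I→M: M is gray → back edge
Back edge closes the cycle M → B → A → I → M; its vertices are {A, B, I, M}.

A, B, I, M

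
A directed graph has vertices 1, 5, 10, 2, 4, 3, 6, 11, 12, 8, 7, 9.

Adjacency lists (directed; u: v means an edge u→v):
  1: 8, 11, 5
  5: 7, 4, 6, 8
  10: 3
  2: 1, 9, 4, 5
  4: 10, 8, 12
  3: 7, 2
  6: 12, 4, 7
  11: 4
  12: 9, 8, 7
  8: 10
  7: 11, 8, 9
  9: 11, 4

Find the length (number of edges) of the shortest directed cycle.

3

For each vertex v, BFS finds the shortest path from v back to v.
The shortest such closed walk is 12 → 9 → 4 → 12, length 3.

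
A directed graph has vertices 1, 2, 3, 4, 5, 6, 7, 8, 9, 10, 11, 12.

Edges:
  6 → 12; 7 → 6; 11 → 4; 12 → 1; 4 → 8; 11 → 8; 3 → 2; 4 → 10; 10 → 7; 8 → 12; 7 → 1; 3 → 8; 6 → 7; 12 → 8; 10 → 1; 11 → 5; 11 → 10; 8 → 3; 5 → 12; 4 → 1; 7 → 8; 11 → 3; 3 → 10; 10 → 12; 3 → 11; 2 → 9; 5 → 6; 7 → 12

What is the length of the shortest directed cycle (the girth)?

2

For each vertex v, BFS finds the shortest path from v back to v.
The shortest such closed walk is 3 → 8 → 3, length 2.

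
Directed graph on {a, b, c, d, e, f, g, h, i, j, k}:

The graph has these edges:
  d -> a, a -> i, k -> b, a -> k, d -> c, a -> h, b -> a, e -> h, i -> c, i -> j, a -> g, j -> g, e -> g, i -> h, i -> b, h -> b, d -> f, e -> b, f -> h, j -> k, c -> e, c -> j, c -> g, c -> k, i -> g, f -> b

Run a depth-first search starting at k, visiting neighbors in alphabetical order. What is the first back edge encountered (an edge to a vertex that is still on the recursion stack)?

DFS from k (visiting neighbors in alphabetical order); mark gray on enter, black on exit:
k gray
  b gray
    a gray
      g gray
      g black
      h gray
        h→b: b is gray → back edge
First back edge: h → b.

h→b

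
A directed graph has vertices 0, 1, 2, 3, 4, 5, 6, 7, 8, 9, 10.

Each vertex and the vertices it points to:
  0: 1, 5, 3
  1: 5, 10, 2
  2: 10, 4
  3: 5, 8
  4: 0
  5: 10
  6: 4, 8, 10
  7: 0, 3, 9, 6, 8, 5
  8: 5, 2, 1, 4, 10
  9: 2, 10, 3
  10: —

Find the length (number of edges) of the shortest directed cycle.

4

For each vertex v, BFS finds the shortest path from v back to v.
The shortest such closed walk is 8 → 4 → 0 → 3 → 8, length 4.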